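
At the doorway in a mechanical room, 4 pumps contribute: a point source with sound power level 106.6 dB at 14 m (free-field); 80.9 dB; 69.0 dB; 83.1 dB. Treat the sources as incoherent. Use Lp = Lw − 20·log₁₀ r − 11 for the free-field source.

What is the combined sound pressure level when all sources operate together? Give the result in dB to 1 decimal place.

Source at 14 m: Lp = 106.6 − 20·log₁₀(14) − 11 = 72.7 dB.
Converting to relative power and adding: 10^(72.7/10) + 10^(80.9/10) + 10^(69.0/10) + 10^(83.1/10) = 3.538e+08.
L_total = 10·log₁₀(3.538e+08) = 85.5 dB.

85.5 dB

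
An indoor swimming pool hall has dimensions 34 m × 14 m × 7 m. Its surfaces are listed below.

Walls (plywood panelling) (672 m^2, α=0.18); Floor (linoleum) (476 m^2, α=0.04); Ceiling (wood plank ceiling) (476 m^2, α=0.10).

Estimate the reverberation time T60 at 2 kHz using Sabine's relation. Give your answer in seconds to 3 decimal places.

Equivalent absorption area: A = 672*0.18 + 476*0.04 + 476*0.10 = 187.600 m^2.
Volume V = 34 × 14 × 7 = 3332 m³.
RT60 = 0.161 · V / A = 0.161 × 3332 / 187.600 = 2.860 s.

2.860 s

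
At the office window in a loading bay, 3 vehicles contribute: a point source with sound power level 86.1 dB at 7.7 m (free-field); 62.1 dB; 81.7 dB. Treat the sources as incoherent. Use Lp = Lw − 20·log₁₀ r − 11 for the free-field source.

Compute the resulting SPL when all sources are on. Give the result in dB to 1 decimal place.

Source at 7.7 m: Lp = 86.1 − 20·log₁₀(7.7) − 11 = 57.4 dB.
Converting to relative power and adding: 10^(57.4/10) + 10^(62.1/10) + 10^(81.7/10) = 1.501e+08.
L_total = 10·log₁₀(1.501e+08) = 81.8 dB.

81.8 dB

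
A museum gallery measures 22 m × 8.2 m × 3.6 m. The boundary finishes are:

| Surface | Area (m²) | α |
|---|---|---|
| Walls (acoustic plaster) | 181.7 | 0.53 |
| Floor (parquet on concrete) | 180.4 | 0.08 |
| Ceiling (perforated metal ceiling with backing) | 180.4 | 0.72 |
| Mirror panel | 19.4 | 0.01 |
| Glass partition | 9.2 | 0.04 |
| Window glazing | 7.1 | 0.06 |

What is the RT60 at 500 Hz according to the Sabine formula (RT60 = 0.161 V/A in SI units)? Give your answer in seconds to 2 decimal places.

Total absorption A = 181.7*0.53 + 180.4*0.08 + 180.4*0.72 + 19.4*0.01 + 9.2*0.04 + 7.1*0.06
  = 96.301 + 14.432 + 129.888 + 0.194 + 0.368 + 0.426 = 241.609 m² sabins.
Volume V = 22 × 8.2 × 3.6 = 649.44 m³.
Sabine: RT60 = 0.161 × 649.44 / 241.609 = 0.43 s.

0.43 sec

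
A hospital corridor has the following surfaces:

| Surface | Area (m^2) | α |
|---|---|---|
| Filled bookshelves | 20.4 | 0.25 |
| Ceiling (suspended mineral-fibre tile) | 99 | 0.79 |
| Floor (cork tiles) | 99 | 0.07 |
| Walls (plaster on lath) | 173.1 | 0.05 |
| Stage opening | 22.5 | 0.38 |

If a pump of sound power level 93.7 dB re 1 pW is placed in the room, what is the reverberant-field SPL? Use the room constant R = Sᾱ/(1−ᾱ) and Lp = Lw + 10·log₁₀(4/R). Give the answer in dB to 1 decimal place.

Σ(Sᵢαᵢ) = 20.4·0.25 + 99·0.79 + 99·0.07 + 173.1·0.05 + 22.5·0.38 = 107.445; total area S = 414.0 m^2.
ᾱ = 107.445/414.0 = 0.2595; R = Sᾱ/(1−ᾱ) = 107.445/(1−0.2595) = 145.098 m^2.
Lp = 93.7 + 10·log₁₀(4/145.098) = 93.7 + (-15.60) = 78.1 dB.

78.1 dB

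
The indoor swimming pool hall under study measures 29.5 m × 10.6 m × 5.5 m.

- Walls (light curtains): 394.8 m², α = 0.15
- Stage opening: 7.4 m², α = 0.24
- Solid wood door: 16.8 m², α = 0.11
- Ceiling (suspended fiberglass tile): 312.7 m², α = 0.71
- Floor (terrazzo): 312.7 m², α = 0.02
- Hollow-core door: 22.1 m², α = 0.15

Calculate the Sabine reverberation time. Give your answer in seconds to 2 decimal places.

Total absorption A = 394.8·0.15 + 7.4·0.24 + 16.8·0.11 + 312.7·0.71 + 312.7·0.02 + 22.1·0.15
  = 59.220 + 1.776 + 1.848 + 222.017 + 6.254 + 3.315 = 294.430 m² sabins.
Volume V = 29.5 × 10.6 × 5.5 = 1719.85 m³.
T = 0.161 V/A = 0.161·1719.85/294.430 = 0.94 s.

0.94 s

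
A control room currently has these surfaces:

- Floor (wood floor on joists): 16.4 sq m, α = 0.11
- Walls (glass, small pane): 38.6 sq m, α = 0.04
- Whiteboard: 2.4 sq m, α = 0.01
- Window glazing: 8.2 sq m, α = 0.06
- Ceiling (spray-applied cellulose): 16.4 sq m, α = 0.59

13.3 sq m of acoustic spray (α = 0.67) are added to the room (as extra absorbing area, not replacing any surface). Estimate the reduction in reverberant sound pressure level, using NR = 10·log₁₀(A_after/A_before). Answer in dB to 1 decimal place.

2.2 dB

A_before = Σ Sᵢαᵢ = 16.4·0.11 + 38.6·0.04 + 2.4·0.01 + 8.2·0.06 + 16.4·0.59 = 13.540 sabins.
Treatment contributes 13.3·0.67 = 8.911 sabins.
New total A_after = 22.451 sabins.
NR = 10·log₁₀(22.451/13.540) = 2.2 dB.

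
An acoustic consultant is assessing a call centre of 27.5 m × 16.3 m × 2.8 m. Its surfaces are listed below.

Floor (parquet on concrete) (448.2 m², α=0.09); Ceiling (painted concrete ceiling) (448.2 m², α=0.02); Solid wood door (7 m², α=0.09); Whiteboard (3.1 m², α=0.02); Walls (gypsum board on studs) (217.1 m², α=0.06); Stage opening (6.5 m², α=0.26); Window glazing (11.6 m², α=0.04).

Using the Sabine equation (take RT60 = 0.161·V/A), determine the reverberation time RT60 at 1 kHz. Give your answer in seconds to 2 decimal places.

3.10 s

A = Σ Sᵢαᵢ = 448.2*0.09 + 448.2*0.02 + 7*0.09 + 3.1*0.02 + 217.1*0.06 + 6.5*0.26 + 11.6*0.04 = 65.174 sabins.
Volume V = 27.5 × 16.3 × 2.8 = 1255.1 m³.
Sabine: RT60 = 0.161 × 1255.1 / 65.174 = 3.10 s.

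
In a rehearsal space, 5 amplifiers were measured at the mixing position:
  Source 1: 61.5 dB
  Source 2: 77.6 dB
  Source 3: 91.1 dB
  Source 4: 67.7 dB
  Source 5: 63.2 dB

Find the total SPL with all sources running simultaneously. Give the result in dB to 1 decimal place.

Sum in the linear (power) domain: Σ 10^(Lᵢ/10) = 10^(61.5/10) + 10^(77.6/10) + 10^(91.1/10) + 10^(67.7/10) + 10^(63.2/10) = 1.355e+09.
Back to dB: 10·log₁₀ Σ = 91.3 dB.

91.3 dB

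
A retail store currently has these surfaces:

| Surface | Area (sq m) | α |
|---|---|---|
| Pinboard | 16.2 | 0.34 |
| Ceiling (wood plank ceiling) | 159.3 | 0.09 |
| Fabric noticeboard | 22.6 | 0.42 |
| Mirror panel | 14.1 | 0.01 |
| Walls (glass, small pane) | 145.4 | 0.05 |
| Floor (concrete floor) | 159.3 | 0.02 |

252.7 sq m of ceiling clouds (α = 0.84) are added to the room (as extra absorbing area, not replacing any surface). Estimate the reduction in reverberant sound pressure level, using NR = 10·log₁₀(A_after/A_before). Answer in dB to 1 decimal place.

Equivalent absorption area: A_before = 16.2×0.34 + 159.3×0.09 + 22.6×0.42 + 14.1×0.01 + 145.4×0.05 + 159.3×0.02 = 39.934 sq m.
Treatment contributes 252.7·0.84 = 212.268 sabins.
New total A_after = 252.202 sabins.
NR = 10·log₁₀(252.202/39.934) = 8.0 dB.

8.0 dB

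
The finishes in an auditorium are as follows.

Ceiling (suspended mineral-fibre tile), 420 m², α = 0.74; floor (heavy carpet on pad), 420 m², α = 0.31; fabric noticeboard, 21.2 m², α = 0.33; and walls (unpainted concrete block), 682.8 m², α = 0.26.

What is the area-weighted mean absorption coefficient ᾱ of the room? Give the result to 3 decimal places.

0.405

S = Σ Sᵢ = 420 + 420 + 21.2 + 682.8 = 1544.0 m².
A = 420·0.74 + 420·0.31 + 21.2·0.33 + 682.8·0.26 = 625.524 sabins.
ᾱ = A/S = 0.405.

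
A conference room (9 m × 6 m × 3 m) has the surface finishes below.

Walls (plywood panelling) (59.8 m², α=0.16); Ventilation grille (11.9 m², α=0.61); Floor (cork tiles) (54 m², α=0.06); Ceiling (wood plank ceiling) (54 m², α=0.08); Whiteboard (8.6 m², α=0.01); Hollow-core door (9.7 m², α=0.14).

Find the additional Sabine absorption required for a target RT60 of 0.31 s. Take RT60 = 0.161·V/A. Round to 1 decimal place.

58.3 sabins

Equivalent absorption area: A₁ = 59.8·0.16 + 11.9·0.61 + 54·0.06 + 54·0.08 + 8.6·0.01 + 9.7·0.14 = 25.831 m².
For T = 0.31 s, need A₂ = 0.161·V/T = 0.161·162/0.31 = 84.135 sabins.
Additional absorption ΔA = 84.135 − 25.831 = 58.3 sabins.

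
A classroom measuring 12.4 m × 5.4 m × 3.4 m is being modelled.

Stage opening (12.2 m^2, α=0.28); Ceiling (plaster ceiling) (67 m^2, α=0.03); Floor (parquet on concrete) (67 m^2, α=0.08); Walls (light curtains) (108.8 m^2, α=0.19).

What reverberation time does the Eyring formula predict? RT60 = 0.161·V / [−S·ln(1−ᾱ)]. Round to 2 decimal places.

1.09 sec

Total surface area S = 12.2 + 67 + 67 + 108.8 = 255.0 m^2.
Absorption A = 12.2×0.28 + 67×0.03 + 67×0.08 + 108.8×0.19 = 31.458 sabins.
Mean coefficient ᾱ = A/S = 0.1234.
Eyring denominator: −S ln(1−ᾱ) = 33.585.
V = 12.4 × 5.4 × 3.4 = 227.664 m³.
RT60 = 0.161 × 227.664 / 33.585 = 1.09 s.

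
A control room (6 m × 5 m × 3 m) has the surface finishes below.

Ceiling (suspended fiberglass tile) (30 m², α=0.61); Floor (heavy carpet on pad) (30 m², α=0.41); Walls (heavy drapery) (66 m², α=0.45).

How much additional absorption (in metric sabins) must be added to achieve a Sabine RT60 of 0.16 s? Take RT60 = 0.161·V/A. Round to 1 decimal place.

30.3 sabins

Summing Sᵢαᵢ: 18.300 + 12.300 + 29.700 → A₁ = 60.300 sabins.
V = 90 m³. Required absorption A₂ = 0.161 × 90 / 0.16 = 90.562 sabins.
Additional absorption ΔA = 90.562 − 60.300 = 30.3 sabins.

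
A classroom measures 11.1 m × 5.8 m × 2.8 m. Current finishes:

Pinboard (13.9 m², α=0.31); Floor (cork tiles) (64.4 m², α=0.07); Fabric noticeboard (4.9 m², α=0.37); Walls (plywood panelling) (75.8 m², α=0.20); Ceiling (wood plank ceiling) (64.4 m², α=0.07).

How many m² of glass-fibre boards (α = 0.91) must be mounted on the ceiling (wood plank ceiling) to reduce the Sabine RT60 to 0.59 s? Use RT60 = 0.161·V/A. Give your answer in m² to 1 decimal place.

22.5

Equivalent absorption area: A₁ = 13.9·0.31 + 64.4·0.07 + 4.9·0.37 + 75.8·0.20 + 64.4·0.07 = 30.298 m².
Required A₂ = 0.161·180.264/0.59 = 49.191 sabins.
Absorption to add: 49.191 − 30.298 = 18.893 sabins.
Each m² of panel replacing the ceiling (wood plank ceiling) adds (0.91 − 0.07) = 0.84 sabins.
Panel area = 18.893 / 0.84 = 22.5 m².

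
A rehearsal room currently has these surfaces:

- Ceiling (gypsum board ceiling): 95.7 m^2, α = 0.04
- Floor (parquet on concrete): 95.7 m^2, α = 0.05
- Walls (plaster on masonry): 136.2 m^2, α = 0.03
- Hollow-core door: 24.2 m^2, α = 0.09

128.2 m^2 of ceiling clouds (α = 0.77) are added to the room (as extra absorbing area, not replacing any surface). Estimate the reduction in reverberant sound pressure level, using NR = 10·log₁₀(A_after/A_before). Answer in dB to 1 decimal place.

8.8 dB

Total absorption A_before = 95.7×0.04 + 95.7×0.05 + 136.2×0.03 + 24.2×0.09
  = 3.828 + 4.785 + 4.086 + 2.178 = 14.877 m^2 sabins.
Added absorption = 128.2 × 0.77 = 98.714 sabins.
A_after = 14.877 + 98.714 = 113.591 sabins.
NR = 10·log₁₀(113.591/14.877) = 8.8 dB.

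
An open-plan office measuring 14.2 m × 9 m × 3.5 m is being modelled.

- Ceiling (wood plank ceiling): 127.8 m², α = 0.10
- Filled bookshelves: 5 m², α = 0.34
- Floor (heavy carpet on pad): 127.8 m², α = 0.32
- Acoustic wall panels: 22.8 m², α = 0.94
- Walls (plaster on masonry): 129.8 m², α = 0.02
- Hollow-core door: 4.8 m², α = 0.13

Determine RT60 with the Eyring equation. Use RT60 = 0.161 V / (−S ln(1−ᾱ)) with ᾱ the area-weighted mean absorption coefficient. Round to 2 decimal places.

Total surface area S = 127.8 + 5 + 127.8 + 22.8 + 129.8 + 4.8 = 418.0 m².
Absorption A = 127.8·0.10 + 5·0.34 + 127.8·0.32 + 22.8·0.94 + 129.8·0.02 + 4.8·0.13 = 80.028 sabins.
Mean coefficient ᾱ = A/S = 0.1915.
−S·ln(1−ᾱ) = −418.0 × ln(1 − 0.1915) = 88.856.
V = 14.2 × 9 × 3.5 = 447.3 m³.
RT60 = 0.161 × 447.3 / 88.856 = 0.81 s.

0.81 s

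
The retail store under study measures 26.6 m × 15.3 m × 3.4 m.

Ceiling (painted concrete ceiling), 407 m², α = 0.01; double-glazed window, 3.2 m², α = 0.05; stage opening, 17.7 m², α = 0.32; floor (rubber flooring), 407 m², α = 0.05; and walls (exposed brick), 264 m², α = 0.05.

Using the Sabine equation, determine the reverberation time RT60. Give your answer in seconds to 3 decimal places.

5.128 sec

A = Σ Sᵢαᵢ = 407*0.01 + 3.2*0.05 + 17.7*0.32 + 407*0.05 + 264*0.05 = 43.444 sabins.
V = 26.6·15.3·3.4 = 1383.732 m³.
Sabine: RT60 = 0.161 × 1383.732 / 43.444 = 5.128 s.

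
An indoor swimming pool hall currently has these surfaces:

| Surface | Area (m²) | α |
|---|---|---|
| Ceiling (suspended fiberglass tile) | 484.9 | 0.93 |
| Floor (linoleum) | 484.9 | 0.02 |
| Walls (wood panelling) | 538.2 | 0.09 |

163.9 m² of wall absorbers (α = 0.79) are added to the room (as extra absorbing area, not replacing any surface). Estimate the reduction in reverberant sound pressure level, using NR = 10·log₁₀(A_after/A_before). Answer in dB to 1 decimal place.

Equivalent absorption area: A_before = 484.9·0.93 + 484.9·0.02 + 538.2·0.09 = 509.093 m².
Added absorption = 163.9 × 0.79 = 129.481 sabins.
New total A_after = 638.574 sabins.
Reduction = 10 log₁₀(A_after/A_before) = 10 log₁₀(1.2543) = 1.0 dB.

1.0 dB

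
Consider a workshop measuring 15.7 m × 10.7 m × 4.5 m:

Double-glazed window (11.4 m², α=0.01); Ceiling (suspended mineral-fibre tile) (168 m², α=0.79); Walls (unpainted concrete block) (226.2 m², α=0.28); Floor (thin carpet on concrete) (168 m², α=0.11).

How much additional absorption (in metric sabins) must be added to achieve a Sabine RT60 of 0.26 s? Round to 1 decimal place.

Summing Sᵢαᵢ: 0.114 + 132.720 + 63.336 + 18.480 → A₁ = 214.650 sabins.
Target A₂ = 0.161·755.955/0.26 = 468.111 sabins (V = 755.955 m³).
Shortfall: 468.111 − 214.650 = 253.5 sabins.

253.5 sabins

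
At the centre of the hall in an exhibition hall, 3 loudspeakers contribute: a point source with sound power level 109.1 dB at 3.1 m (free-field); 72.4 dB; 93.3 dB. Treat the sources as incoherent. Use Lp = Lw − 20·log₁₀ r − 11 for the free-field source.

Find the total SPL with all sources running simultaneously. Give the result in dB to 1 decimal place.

Source at 3.1 m: Lp = 109.1 − 20·log₁₀(3.1) − 11 = 88.3 dB.
Sum in the linear (power) domain: Σ 10^(Lᵢ/10) = 10^(88.3/10) + 10^(72.4/10) + 10^(93.3/10) = 2.831e+09.
L_total = 10·log₁₀(2.831e+09) = 94.5 dB.

94.5 dB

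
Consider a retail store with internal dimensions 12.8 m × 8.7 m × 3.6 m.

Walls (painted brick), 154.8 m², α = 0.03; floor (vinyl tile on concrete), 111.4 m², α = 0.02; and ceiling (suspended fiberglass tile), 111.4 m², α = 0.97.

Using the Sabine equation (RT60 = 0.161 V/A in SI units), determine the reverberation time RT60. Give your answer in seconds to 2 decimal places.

A = Σ Sᵢαᵢ = 154.8*0.03 + 111.4*0.02 + 111.4*0.97 = 114.930 sabins.
Volume V = 12.8 × 8.7 × 3.6 = 400.896 m³.
RT60 = 0.161 · V / A = 0.161 × 400.896 / 114.930 = 0.56 s.

0.56 s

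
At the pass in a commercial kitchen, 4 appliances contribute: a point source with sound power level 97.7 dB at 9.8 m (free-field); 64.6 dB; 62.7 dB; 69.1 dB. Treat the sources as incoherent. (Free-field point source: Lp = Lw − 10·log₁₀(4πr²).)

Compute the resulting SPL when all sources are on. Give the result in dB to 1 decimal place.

72.5 dB

Source at 9.8 m: Lp = 97.7 − 10·log₁₀(4π·9.8²) = 97.7 − 10·log₁₀(1206.874) = 66.9 dB.
Sum in the linear (power) domain: Σ 10^(Lᵢ/10) = 10^(66.9/10) + 10^(64.6/10) + 10^(62.7/10) + 10^(69.1/10) = 1.777e+07.
Back to dB: 10·log₁₀ Σ = 72.5 dB.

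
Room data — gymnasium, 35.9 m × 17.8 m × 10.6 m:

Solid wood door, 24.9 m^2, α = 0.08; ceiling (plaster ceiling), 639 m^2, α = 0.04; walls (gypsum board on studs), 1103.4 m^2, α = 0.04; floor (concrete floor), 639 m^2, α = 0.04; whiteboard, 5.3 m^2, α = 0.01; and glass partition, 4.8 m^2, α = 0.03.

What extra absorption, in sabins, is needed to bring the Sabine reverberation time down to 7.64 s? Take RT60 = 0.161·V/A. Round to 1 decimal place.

Summing Sᵢαᵢ: 1.992 + 25.560 + 44.136 + 25.560 + 0.053 + 0.144 → A₁ = 97.445 sabins.
For T = 7.64 s, need A₂ = 0.161·V/T = 0.161·6773.612/7.64 = 142.742 sabins.
Additional absorption ΔA = 142.742 − 97.445 = 45.3 sabins.

45.3 sabins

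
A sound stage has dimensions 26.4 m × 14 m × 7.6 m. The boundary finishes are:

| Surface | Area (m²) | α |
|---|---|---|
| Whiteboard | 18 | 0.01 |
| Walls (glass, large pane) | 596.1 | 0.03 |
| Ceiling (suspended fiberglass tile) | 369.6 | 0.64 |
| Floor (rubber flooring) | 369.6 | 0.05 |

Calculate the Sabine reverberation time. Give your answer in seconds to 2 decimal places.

Equivalent absorption area: A = 18*0.01 + 596.1*0.03 + 369.6*0.64 + 369.6*0.05 = 273.087 m².
Room volume: 2808.96 m³.
RT60 = 0.161 · V / A = 0.161 × 2808.96 / 273.087 = 1.66 s.

1.66 s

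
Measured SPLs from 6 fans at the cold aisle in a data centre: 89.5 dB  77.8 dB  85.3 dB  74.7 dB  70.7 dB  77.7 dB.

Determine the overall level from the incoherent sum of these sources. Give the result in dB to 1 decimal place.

Σ 10^(Lᵢ/10) = 1.39e+09.
Combined level = 10 log₁₀(1.39e+09) = 91.4 dB.

91.4 dB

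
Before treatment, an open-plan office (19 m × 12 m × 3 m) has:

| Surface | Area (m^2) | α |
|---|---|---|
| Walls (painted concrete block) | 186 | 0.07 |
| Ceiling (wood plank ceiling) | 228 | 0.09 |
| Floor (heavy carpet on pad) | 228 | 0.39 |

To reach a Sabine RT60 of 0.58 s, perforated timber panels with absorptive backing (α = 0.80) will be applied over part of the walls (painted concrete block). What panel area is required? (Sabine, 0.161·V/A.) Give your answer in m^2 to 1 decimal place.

92.3

Summing Sᵢαᵢ: 13.020 + 20.520 + 88.920 → A₁ = 122.460 sabins.
Required A₂ = 0.161·684/0.58 = 189.869 sabins.
Absorption to add: 189.869 − 122.460 = 67.409 sabins.
Net gain per m^2: Δα = 0.80 − 0.07 = 0.73.
Area = ΔA/Δα = 67.409/0.73 = 92.3 m^2.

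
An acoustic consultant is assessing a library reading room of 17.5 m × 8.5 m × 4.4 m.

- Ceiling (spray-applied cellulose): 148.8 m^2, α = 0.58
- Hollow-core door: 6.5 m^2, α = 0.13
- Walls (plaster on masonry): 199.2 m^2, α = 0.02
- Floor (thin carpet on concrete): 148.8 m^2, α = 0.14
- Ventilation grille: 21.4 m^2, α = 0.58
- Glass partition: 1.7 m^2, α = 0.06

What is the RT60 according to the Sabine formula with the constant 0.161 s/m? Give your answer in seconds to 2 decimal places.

A = Σ Sᵢαᵢ = 148.8×0.58 + 6.5×0.13 + 199.2×0.02 + 148.8×0.14 + 21.4×0.58 + 1.7×0.06 = 124.479 sabins.
Volume V = 17.5 × 8.5 × 4.4 = 654.5 m³.
T = 0.161 V/A = 0.161·654.5/124.479 = 0.85 s.

0.85 s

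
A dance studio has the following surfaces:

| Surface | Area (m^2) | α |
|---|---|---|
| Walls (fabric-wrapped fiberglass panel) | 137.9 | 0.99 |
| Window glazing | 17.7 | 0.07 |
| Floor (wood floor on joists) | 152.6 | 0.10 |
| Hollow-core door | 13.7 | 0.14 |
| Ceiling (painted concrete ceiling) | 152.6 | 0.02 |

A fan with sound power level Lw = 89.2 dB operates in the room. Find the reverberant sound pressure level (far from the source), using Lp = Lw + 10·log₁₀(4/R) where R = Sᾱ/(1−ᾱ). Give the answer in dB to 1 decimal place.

A = 157.990 sabins; S = 474.5 m^2.
ᾱ = 0.3330, so room constant R = A/(1−ᾱ) = 236.867 m^2.
Lp = 89.2 + 10·log₁₀(4/236.867) = 89.2 + (-17.72) = 71.5 dB.

71.5 dB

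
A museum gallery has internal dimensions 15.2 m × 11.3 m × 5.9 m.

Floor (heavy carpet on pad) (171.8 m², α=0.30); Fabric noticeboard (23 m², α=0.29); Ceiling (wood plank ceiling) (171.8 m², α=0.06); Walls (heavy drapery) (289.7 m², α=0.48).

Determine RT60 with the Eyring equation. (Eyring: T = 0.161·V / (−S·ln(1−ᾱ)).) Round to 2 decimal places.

0.65 s

Total surface area S = 171.8 + 23 + 171.8 + 289.7 = 656.3 m².
Σ(Sᵢαᵢ) = 171.8·0.30 + 23·0.29 + 171.8·0.06 + 289.7·0.48 = 207.574.
Mean coefficient ᾱ = A/S = 0.3163.
−S·ln(1−ᾱ) = −656.3 × ln(1 − 0.3163) = 249.549.
V = 15.2 × 11.3 × 5.9 = 1013.384 m³.
T = 0.161·V/[−S·ln(1−ᾱ)] = 0.161·1013.384/249.549 = 0.65 s.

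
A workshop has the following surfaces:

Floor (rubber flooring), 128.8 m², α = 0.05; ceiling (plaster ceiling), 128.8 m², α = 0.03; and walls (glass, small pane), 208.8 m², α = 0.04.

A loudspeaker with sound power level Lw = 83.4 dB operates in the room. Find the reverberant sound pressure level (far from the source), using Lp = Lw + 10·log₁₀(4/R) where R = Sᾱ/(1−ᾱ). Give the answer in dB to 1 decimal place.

A = 18.656 sabins; S = 466.4 m².
ᾱ = 18.656/466.4 = 0.0400; R = Sᾱ/(1−ᾱ) = 18.656/(1−0.0400) = 19.433 m².
Lp = 83.4 + 10·log₁₀(4/19.433) = 83.4 + (-6.86) = 76.5 dB.

76.5 dB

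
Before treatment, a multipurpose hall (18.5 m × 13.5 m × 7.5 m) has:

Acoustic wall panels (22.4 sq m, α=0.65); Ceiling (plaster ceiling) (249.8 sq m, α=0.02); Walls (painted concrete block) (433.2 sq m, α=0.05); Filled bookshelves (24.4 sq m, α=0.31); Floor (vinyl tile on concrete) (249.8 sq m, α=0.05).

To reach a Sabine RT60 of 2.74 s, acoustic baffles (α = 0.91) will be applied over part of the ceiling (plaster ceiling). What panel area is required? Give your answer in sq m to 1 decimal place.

54.8

Summing Sᵢαᵢ: 14.560 + 4.996 + 21.660 + 7.564 + 12.490 → A₁ = 61.270 sabins.
V = 1873.125 m³. Target absorption A₂ = 0.161 × 1873.125 / 2.74 = 110.063 sabins.
Absorption to add: 110.063 − 61.270 = 48.793 sabins.
Each sq m of panel replacing the ceiling (plaster ceiling) adds (0.91 − 0.02) = 0.89 sabins.
Area = ΔA/Δα = 48.793/0.89 = 54.8 sq m.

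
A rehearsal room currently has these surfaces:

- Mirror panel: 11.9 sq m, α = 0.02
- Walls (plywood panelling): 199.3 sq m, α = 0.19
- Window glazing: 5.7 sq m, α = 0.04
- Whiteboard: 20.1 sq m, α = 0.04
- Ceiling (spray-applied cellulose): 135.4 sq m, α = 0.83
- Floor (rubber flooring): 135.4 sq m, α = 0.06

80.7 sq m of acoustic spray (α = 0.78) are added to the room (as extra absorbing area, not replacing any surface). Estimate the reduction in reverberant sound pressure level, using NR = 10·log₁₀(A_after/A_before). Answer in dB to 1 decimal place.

1.4 dB

Summing Sᵢαᵢ: 0.238 + 37.867 + 0.228 + 0.804 + 112.382 + 8.124 → A_before = 159.643 sabins.
Treatment contributes 80.7·0.78 = 62.946 sabins.
New total A_after = 222.589 sabins.
NR = 10·log₁₀(222.589/159.643) = 1.4 dB.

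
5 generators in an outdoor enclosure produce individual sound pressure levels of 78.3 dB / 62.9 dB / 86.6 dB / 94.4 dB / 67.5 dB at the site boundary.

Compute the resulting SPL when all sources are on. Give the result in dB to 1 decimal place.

Σ 10^(Lᵢ/10) = 3.286e+09.
L_total = 10·log₁₀(3.286e+09) = 95.2 dB.

95.2 dB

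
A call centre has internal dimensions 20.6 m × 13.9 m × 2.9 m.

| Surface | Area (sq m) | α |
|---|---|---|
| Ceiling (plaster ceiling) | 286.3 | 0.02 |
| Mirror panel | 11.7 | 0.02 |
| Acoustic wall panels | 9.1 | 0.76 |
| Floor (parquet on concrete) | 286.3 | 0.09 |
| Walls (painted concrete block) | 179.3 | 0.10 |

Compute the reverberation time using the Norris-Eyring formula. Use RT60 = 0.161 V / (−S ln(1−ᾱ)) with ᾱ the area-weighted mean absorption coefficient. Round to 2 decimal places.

2.28 sec

S = Σ Sᵢ = 772.7 sq m.
Σ(Sᵢαᵢ) = 286.3×0.02 + 11.7×0.02 + 9.1×0.76 + 286.3×0.09 + 179.3×0.10 = 56.573.
ᾱ = 56.573 / 772.7 = 0.0732.
−S·ln(1−ᾱ) = −772.7 × ln(1 − 0.0732) = 58.739.
V = 20.6 × 13.9 × 2.9 = 830.386 m³.
RT60 = 0.161 × 830.386 / 58.739 = 2.28 s.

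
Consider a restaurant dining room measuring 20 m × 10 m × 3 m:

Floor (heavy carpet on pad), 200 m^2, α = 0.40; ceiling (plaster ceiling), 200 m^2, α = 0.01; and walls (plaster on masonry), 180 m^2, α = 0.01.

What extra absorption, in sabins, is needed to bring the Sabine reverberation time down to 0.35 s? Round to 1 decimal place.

192.2 sabins

Total absorption A₁ = 200×0.40 + 200×0.01 + 180×0.01
  = 80.000 + 2.000 + 1.800 = 83.800 m^2 sabins.
V = 600 m³. Required absorption A₂ = 0.161 × 600 / 0.35 = 276.000 sabins.
ΔA = A₂ − A₁ = 276.000 − 83.800 = 192.2 sabins.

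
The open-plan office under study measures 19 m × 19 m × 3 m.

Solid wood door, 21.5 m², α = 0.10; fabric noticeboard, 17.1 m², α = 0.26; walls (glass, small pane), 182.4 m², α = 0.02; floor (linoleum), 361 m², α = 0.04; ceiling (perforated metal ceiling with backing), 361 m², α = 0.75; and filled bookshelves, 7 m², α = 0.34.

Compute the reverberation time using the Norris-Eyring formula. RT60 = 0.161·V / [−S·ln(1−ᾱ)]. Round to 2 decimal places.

S = Σ Sᵢ = 950.0 m².
Σ(Sᵢαᵢ) = 21.5×0.10 + 17.1×0.26 + 182.4×0.02 + 361×0.04 + 361×0.75 + 7×0.34 = 297.814.
ᾱ = 297.814 / 950.0 = 0.3135.
Eyring denominator: −S ln(1−ᾱ) = 357.342.
V = 19 × 19 × 3 = 1083 m³.
RT60 = 0.161 × 1083 / 357.342 = 0.49 s.

0.49 sec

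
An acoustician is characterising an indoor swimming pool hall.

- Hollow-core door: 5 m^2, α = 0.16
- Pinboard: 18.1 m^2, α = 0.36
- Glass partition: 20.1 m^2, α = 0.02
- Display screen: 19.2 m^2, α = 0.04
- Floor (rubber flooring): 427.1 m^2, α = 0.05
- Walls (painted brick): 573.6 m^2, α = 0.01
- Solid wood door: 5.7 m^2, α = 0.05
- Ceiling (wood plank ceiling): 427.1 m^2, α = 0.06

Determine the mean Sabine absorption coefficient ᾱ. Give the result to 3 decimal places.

Total surface area S = 1495.9 m^2.
Weighted sum Σ Sα = 61.488.
ᾱ = A/S = 0.041.

0.041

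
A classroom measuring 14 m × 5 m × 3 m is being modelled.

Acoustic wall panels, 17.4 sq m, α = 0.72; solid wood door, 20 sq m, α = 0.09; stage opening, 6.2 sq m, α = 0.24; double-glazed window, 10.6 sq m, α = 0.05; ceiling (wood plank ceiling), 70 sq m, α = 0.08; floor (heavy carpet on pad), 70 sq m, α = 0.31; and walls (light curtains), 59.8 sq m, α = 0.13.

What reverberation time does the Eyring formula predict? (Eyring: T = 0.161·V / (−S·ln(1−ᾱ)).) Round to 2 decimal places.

S = Σ Sᵢ = 254.0 sq m.
Absorption A = 17.4·0.72 + 20·0.09 + 6.2·0.24 + 10.6·0.05 + 70·0.08 + 70·0.31 + 59.8·0.13 = 51.420 sabins.
Mean coefficient ᾱ = A/S = 0.2024.
Eyring denominator: −S ln(1−ᾱ) = 57.442.
V = 14 × 5 × 3 = 210 m³.
RT60 = 0.161 × 210 / 57.442 = 0.59 s.

0.59 s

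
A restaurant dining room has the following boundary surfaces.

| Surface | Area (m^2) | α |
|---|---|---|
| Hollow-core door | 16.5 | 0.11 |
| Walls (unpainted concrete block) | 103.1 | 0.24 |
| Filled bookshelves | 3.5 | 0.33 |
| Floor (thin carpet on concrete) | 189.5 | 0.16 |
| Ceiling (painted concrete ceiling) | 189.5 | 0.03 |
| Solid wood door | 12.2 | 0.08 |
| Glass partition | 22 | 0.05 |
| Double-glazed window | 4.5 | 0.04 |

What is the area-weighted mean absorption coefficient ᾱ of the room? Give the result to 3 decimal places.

Total surface area S = 540.8 m^2.
A = 16.5·0.11 + 103.1·0.24 + 3.5·0.33 + 189.5·0.16 + 189.5·0.03 + 12.2·0.08 + 22·0.05 + 4.5·0.04 = 65.975 sabins.
ᾱ = A/S = 0.122.

0.122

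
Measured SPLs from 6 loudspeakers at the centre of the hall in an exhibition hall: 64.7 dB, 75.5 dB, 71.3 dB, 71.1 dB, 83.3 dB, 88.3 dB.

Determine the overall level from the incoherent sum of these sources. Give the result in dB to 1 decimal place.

Sum in the linear (power) domain: Σ 10^(Lᵢ/10) = 10^(64.7/10) + 10^(75.5/10) + 10^(71.3/10) + 10^(71.1/10) + 10^(83.3/10) + 10^(88.3/10) = 9.547e+08.
Back to dB: 10·log₁₀ Σ = 89.8 dB.

89.8 dB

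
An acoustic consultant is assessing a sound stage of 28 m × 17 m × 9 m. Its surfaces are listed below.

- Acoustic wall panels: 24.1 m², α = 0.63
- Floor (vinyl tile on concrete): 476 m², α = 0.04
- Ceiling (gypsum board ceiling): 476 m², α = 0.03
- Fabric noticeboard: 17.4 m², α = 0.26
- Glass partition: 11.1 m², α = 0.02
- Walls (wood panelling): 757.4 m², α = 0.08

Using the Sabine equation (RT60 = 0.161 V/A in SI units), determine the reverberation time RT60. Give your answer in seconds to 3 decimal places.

Summing Sᵢαᵢ: 15.183 + 19.040 + 14.280 + 4.524 + 0.222 + 60.592 → A = 113.841 sabins.
V = 28·17·9 = 4284 m³.
T = 0.161 V/A = 0.161·4284/113.841 = 6.059 s.

6.059 seconds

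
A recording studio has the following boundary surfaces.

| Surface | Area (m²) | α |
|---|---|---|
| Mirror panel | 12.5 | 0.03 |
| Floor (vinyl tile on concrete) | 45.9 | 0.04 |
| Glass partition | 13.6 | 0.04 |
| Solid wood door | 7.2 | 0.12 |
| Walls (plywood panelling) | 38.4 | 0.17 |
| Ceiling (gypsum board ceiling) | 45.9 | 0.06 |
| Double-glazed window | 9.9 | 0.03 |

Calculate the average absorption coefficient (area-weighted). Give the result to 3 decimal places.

Total surface area S = 173.4 m².
A = 12.5*0.03 + 45.9*0.04 + 13.6*0.04 + 7.2*0.12 + 38.4*0.17 + 45.9*0.06 + 9.9*0.03 = 13.198 sabins.
ᾱ = 13.198 / 173.4 = 0.076.

0.076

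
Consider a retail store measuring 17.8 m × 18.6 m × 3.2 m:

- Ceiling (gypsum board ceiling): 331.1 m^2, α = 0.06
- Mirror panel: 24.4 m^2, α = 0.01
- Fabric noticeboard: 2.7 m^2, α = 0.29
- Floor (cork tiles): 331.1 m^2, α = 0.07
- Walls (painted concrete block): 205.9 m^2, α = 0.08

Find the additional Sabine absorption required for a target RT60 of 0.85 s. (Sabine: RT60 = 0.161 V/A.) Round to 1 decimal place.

140.1 sabins

Summing Sᵢαᵢ: 19.866 + 0.244 + 0.783 + 23.177 + 16.472 → A₁ = 60.542 sabins.
For T = 0.85 s, need A₂ = 0.161·V/T = 0.161·1059.456/0.85 = 200.673 sabins.
Additional absorption ΔA = 200.673 − 60.542 = 140.1 sabins.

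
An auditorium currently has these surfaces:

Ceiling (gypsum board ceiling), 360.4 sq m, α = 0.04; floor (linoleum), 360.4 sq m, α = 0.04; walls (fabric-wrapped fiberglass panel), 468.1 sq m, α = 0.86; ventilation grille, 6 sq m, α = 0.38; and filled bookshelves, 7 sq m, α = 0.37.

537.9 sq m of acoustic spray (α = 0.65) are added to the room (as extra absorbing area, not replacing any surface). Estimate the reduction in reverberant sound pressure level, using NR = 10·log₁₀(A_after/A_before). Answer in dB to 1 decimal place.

Summing Sᵢαᵢ: 14.416 + 14.416 + 402.566 + 2.280 + 2.590 → A_before = 436.268 sabins.
Added absorption = 537.9 × 0.65 = 349.635 sabins.
A_after = 436.268 + 349.635 = 785.903 sabins.
NR = 10·log₁₀(785.903/436.268) = 2.6 dB.

2.6 dB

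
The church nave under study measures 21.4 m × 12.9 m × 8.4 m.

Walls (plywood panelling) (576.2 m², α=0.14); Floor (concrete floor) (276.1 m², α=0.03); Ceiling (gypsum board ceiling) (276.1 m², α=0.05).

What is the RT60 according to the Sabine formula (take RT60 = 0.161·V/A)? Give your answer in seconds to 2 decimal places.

3.63 sec

Equivalent absorption area: A = 576.2·0.14 + 276.1·0.03 + 276.1·0.05 = 102.756 m².
Room volume: 2318.904 m³.
T = 0.161 V/A = 0.161·2318.904/102.756 = 3.63 s.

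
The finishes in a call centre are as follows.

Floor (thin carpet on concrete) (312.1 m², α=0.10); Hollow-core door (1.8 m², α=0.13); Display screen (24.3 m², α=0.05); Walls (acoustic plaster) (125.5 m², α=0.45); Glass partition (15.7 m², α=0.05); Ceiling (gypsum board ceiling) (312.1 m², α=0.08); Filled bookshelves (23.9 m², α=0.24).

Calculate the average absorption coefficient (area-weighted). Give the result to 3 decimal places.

0.148

Total surface area S = 815.4 m².
A = 312.1·0.10 + 1.8·0.13 + 24.3·0.05 + 125.5·0.45 + 15.7·0.05 + 312.1·0.08 + 23.9·0.24 = 120.623 sabins.
ᾱ = A/S = 0.148.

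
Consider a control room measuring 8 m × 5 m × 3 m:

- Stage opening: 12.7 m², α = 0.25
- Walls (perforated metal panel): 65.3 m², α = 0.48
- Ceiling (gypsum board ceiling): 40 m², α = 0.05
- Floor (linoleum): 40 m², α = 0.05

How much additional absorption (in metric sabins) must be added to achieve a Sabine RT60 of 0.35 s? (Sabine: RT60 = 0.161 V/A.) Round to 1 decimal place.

Summing Sᵢαᵢ: 3.175 + 31.344 + 2.000 + 2.000 → A₁ = 38.519 sabins.
Target A₂ = 0.161·120/0.35 = 55.200 sabins (V = 120 m³).
ΔA = A₂ − A₁ = 55.200 − 38.519 = 16.7 sabins.

16.7 sabins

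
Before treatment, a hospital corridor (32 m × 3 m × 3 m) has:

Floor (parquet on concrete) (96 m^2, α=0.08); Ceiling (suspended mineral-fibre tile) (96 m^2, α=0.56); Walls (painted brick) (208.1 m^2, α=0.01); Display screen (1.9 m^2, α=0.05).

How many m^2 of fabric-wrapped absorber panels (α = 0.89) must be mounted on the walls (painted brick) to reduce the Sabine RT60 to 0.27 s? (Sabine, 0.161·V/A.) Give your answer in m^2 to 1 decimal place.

122.9

A₁ = Σ Sᵢαᵢ = 96×0.08 + 96×0.56 + 208.1×0.01 + 1.9×0.05 = 63.616 sabins.
V = 288 m³. Target absorption A₂ = 0.161 × 288 / 0.27 = 171.733 sabins.
Absorption to add: 171.733 − 63.616 = 108.117 sabins.
Each m^2 of panel replacing the walls (painted brick) adds (0.89 − 0.01) = 0.88 sabins.
Panel area = 108.117 / 0.88 = 122.9 m^2.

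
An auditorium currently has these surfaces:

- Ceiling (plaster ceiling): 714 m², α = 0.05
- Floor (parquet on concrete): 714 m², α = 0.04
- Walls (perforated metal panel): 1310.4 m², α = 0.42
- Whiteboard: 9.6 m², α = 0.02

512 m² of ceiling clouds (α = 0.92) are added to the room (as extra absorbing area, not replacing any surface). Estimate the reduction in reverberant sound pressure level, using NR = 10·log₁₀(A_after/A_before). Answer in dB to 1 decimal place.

Total absorption A_before = 714*0.05 + 714*0.04 + 1310.4*0.42 + 9.6*0.02
  = 35.700 + 28.560 + 550.368 + 0.192 = 614.820 m² sabins.
Added absorption = 512 × 0.92 = 471.040 sabins.
A_after = 614.820 + 471.040 = 1085.860 sabins.
Reduction = 10 log₁₀(A_after/A_before) = 10 log₁₀(1.7661) = 2.5 dB.

2.5 dB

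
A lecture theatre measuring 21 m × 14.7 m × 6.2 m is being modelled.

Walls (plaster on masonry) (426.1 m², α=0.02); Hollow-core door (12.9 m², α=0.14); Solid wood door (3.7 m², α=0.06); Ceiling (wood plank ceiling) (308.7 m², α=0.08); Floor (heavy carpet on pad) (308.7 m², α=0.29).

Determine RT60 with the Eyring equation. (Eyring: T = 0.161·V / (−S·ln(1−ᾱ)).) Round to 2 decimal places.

2.32 seconds

Total surface area S = 426.1 + 12.9 + 3.7 + 308.7 + 308.7 = 1060.1 m².
Σ(Sᵢαᵢ) = 426.1·0.02 + 12.9·0.14 + 3.7·0.06 + 308.7·0.08 + 308.7·0.29 = 124.769.
Mean coefficient ᾱ = A/S = 0.1177.
Eyring denominator: −S ln(1−ᾱ) = 132.749.
V = 21 × 14.7 × 6.2 = 1913.94 m³.
T = 0.161·V/[−S·ln(1−ᾱ)] = 0.161·1913.94/132.749 = 2.32 s.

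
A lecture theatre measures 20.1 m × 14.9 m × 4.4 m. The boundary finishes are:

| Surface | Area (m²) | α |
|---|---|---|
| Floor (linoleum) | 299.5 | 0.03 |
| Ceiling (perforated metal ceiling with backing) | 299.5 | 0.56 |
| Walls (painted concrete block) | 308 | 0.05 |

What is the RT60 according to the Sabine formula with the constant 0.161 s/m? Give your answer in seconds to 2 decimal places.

Equivalent absorption area: A = 299.5×0.03 + 299.5×0.56 + 308×0.05 = 192.105 m².
Room volume: 1317.756 m³.
Sabine: RT60 = 0.161 × 1317.756 / 192.105 = 1.10 s.

1.10 s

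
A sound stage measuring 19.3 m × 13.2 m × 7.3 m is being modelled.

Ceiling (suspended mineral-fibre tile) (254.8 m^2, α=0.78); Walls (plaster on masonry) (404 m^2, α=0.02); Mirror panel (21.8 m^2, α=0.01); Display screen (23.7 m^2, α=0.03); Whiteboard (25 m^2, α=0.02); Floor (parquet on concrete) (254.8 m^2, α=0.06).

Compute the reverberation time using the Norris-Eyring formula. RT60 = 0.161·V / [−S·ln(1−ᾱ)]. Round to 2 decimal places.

S = Σ Sᵢ = 984.1 m^2.
Σ(Sᵢαᵢ) = 254.8·0.78 + 404·0.02 + 21.8·0.01 + 23.7·0.03 + 25·0.02 + 254.8·0.06 = 223.541.
ᾱ = 223.541 / 984.1 = 0.2272.
−S·ln(1−ᾱ) = −984.1 × ln(1 − 0.2272) = 253.637.
V = 19.3 × 13.2 × 7.3 = 1859.748 m³.
RT60 = 0.161 × 1859.748 / 253.637 = 1.18 s.

1.18 s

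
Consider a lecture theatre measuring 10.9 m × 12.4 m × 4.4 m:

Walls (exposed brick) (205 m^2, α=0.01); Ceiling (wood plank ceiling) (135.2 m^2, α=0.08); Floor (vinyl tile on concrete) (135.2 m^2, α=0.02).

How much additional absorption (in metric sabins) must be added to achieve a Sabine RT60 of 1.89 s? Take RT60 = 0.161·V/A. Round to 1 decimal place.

A₁ = Σ Sᵢαᵢ = 205×0.01 + 135.2×0.08 + 135.2×0.02 = 15.570 sabins.
V = 594.704 m³. Required absorption A₂ = 0.161 × 594.704 / 1.89 = 50.660 sabins.
ΔA = A₂ − A₁ = 50.660 − 15.570 = 35.1 sabins.

35.1 sabins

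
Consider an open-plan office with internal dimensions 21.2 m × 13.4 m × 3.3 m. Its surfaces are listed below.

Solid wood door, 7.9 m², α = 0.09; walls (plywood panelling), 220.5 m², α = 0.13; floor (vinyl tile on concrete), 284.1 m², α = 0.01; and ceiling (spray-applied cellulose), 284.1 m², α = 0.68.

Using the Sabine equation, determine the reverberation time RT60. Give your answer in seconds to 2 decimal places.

Summing Sᵢαᵢ: 0.711 + 28.665 + 2.841 + 193.188 → A = 225.405 sabins.
Room volume: 937.464 m³.
RT60 = 0.161 · V / A = 0.161 × 937.464 / 225.405 = 0.67 s.

0.67 seconds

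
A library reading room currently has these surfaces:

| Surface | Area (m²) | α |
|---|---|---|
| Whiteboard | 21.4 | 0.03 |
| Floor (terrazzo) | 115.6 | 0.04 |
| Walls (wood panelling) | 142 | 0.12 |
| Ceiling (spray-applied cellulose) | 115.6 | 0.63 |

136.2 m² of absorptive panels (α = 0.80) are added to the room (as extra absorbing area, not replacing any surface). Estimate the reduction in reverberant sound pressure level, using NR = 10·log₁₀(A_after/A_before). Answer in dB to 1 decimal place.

3.3 dB

Total absorption A_before = 21.4*0.03 + 115.6*0.04 + 142*0.12 + 115.6*0.63
  = 0.642 + 4.624 + 17.040 + 72.828 = 95.134 m² sabins.
Added absorption = 136.2 × 0.80 = 108.960 sabins.
A_after = 95.134 + 108.960 = 204.094 sabins.
NR = 10·log₁₀(204.094/95.134) = 3.3 dB.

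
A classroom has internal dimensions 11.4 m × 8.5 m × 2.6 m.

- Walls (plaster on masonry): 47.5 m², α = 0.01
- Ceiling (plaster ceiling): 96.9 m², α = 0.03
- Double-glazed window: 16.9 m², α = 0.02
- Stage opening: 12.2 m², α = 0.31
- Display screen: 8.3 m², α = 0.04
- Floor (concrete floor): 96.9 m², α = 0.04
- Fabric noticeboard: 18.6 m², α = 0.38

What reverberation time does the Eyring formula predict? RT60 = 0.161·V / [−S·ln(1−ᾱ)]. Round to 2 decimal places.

2.09 seconds

Total surface area S = 47.5 + 96.9 + 16.9 + 12.2 + 8.3 + 96.9 + 18.6 = 297.3 m².
Absorption A = 47.5·0.01 + 96.9·0.03 + 16.9·0.02 + 12.2·0.31 + 8.3·0.04 + 96.9·0.04 + 18.6·0.38 = 18.778 sabins.
ᾱ = 18.778 / 297.3 = 0.0632.
Eyring denominator: −S ln(1−ᾱ) = 19.409.
V = 11.4 × 8.5 × 2.6 = 251.94 m³.
T = 0.161·V/[−S·ln(1−ᾱ)] = 0.161·251.94/19.409 = 2.09 s.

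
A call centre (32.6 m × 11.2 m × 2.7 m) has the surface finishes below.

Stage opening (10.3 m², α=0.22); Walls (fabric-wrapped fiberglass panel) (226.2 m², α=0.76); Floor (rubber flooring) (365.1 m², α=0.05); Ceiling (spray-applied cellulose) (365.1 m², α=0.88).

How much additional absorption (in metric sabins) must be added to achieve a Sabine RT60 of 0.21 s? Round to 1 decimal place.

Equivalent absorption area: A₁ = 10.3*0.22 + 226.2*0.76 + 365.1*0.05 + 365.1*0.88 = 513.721 m².
For T = 0.21 s, need A₂ = 0.161·V/T = 0.161·985.824/0.21 = 755.798 sabins.
Shortfall: 755.798 − 513.721 = 242.1 sabins.

242.1 sabins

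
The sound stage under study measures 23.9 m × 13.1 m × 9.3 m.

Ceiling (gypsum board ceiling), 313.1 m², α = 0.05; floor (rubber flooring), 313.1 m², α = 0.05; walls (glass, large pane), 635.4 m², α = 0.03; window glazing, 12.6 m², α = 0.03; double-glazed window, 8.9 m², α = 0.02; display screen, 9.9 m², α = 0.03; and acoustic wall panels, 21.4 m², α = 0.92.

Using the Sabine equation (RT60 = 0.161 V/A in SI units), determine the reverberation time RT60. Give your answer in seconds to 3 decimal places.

A = Σ Sᵢαᵢ = 313.1×0.05 + 313.1×0.05 + 635.4×0.03 + 12.6×0.03 + 8.9×0.02 + 9.9×0.03 + 21.4×0.92 = 70.913 sabins.
Room volume: 2911.737 m³.
Sabine: RT60 = 0.161 × 2911.737 / 70.913 = 6.611 s.

6.611 s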